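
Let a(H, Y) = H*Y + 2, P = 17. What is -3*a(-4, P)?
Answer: 198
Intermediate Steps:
a(H, Y) = 2 + H*Y
-3*a(-4, P) = -3*(2 - 4*17) = -3*(2 - 68) = -3*(-66) = 198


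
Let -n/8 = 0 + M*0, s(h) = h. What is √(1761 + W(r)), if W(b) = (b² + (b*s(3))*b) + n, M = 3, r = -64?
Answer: √18145 ≈ 134.70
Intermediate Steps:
n = 0 (n = -8*(0 + 3*0) = -8*(0 + 0) = -8*0 = 0)
W(b) = 4*b² (W(b) = (b² + (b*3)*b) + 0 = (b² + (3*b)*b) + 0 = (b² + 3*b²) + 0 = 4*b² + 0 = 4*b²)
√(1761 + W(r)) = √(1761 + 4*(-64)²) = √(1761 + 4*4096) = √(1761 + 16384) = √18145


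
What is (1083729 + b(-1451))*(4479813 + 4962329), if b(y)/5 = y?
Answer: 10164220367308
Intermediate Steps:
b(y) = 5*y
(1083729 + b(-1451))*(4479813 + 4962329) = (1083729 + 5*(-1451))*(4479813 + 4962329) = (1083729 - 7255)*9442142 = 1076474*9442142 = 10164220367308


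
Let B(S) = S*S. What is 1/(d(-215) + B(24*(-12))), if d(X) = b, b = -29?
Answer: 1/82915 ≈ 1.2061e-5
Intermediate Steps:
d(X) = -29
B(S) = S**2
1/(d(-215) + B(24*(-12))) = 1/(-29 + (24*(-12))**2) = 1/(-29 + (-288)**2) = 1/(-29 + 82944) = 1/82915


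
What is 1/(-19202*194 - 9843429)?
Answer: -1/13568617 ≈ -7.3699e-8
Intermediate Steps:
1/(-19202*194 - 9843429) = 1/(-3725188 - 9843429) = 1/(-13568617) = -1/13568617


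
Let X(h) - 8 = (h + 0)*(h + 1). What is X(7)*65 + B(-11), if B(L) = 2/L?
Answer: 45758/11 ≈ 4159.8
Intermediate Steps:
X(h) = 8 + h*(1 + h) (X(h) = 8 + (h + 0)*(h + 1) = 8 + h*(1 + h))
X(7)*65 + B(-11) = (8 + 7 + 7²)*65 + 2/(-11) = (8 + 7 + 49)*65 + 2*(-1/11) = 64*65 - 2/11 = 4160 - 2/11 = 45758/11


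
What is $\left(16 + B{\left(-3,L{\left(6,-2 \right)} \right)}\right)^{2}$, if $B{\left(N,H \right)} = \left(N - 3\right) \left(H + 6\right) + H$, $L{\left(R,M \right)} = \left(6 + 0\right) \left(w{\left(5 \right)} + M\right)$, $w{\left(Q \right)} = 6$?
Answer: $19600$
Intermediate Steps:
$L{\left(R,M \right)} = 36 + 6 M$ ($L{\left(R,M \right)} = \left(6 + 0\right) \left(6 + M\right) = 6 \left(6 + M\right) = 36 + 6 M$)
$B{\left(N,H \right)} = H + \left(-3 + N\right) \left(6 + H\right)$ ($B{\left(N,H \right)} = \left(-3 + N\right) \left(6 + H\right) + H = H + \left(-3 + N\right) \left(6 + H\right)$)
$\left(16 + B{\left(-3,L{\left(6,-2 \right)} \right)}\right)^{2} = \left(16 + \left(-18 - 2 \left(36 + 6 \left(-2\right)\right) + 6 \left(-3\right) + \left(36 + 6 \left(-2\right)\right) \left(-3\right)\right)\right)^{2} = \left(16 - \left(36 + 2 \left(36 - 12\right) - \left(36 - 12\right) \left(-3\right)\right)\right)^{2} = \left(16 - 156\right)^{2} = \left(-140\right)^{2} = 19600$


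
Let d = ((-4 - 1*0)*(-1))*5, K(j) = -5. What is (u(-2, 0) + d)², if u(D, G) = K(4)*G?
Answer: 400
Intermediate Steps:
u(D, G) = -5*G
d = 20 (d = ((-4 + 0)*(-1))*5 = -4*(-1)*5 = 4*5 = 20)
(u(-2, 0) + d)² = (-5*0 + 20)² = (0 + 20)² = 20² = 400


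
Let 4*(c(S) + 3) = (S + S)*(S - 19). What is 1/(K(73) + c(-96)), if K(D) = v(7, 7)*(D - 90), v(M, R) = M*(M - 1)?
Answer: 1/4803 ≈ 0.00020820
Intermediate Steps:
c(S) = -3 + S*(-19 + S)/2 (c(S) = -3 + ((S + S)*(S - 19))/4 = -3 + ((2*S)*(-19 + S))/4 = -3 + (2*S*(-19 + S))/4 = -3 + S*(-19 + S)/2)
v(M, R) = M*(-1 + M)
K(D) = -3780 + 42*D (K(D) = (7*(-1 + 7))*(D - 90) = (7*6)*(-90 + D) = 42*(-90 + D) = -3780 + 42*D)
1/(K(73) + c(-96)) = 1/((-3780 + 42*73) + (-3 + (½)*(-96)² - 19/2*(-96))) = 1/((-3780 + 3066) + (-3 + (½)*9216 + 912)) = 1/(-714 + (-3 + 4608 + 912)) = 1/(-714 + 5517) = 1/4803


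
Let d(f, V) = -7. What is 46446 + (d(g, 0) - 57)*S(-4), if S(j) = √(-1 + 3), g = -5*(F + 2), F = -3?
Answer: 46446 - 64*√2 ≈ 46356.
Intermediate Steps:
g = 5 (g = -5*(-3 + 2) = -5*(-1) = 5)
S(j) = √2
46446 + (d(g, 0) - 57)*S(-4) = 46446 + (-7 - 57)*√2 = 46446 - 64*√2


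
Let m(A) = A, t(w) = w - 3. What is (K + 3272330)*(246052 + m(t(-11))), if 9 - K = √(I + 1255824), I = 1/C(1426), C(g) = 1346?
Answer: 805119742882 - 123019*√2275196435330/673 ≈ 8.0484e+11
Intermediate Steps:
t(w) = -3 + w
I = 1/1346 ≈ 0.00074294
K = 9 - √2275196435330/1346 (K = 9 - √(1/1346 + 1255824) = 9 - √(1690339105/1346) = 9 - √2275196435330/1346 ≈ -1111.6)
(K + 3272330)*(246052 + m(t(-11))) = ((9 - √2275196435330/1346) + 3272330)*(246052 + (-3 - 11)) = (3272339 - √2275196435330/1346)*(246052 - 14) = (3272339 - √2275196435330/1346)*246038 = 805119742882 - 123019*√2275196435330/673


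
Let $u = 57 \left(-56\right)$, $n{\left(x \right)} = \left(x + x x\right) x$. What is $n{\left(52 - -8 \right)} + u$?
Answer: $216408$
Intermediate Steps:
$n{\left(x \right)} = x \left(x + x^{2}\right)$ ($n{\left(x \right)} = \left(x + x^{2}\right) x = x \left(x + x^{2}\right)$)
$u = -3192$
$n{\left(52 - -8 \right)} + u = \left(52 - -8\right)^{2} \left(1 + \left(52 - -8\right)\right) - 3192 = \left(52 + 8\right)^{2} \left(1 + \left(52 + 8\right)\right) - 3192 = 60^{2} \left(1 + 60\right) - 3192 = 3600 \cdot 61 - 3192 = 219600 - 3192 = 216408$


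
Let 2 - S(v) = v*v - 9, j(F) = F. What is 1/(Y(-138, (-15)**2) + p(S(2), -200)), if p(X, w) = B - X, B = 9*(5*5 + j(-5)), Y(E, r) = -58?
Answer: 1/115 ≈ 0.0086956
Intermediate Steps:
S(v) = 11 - v**2 (S(v) = 2 - (v*v - 9) = 2 - (v**2 - 9) = 2 - (-9 + v**2) = 2 + (9 - v**2) = 11 - v**2)
B = 180 (B = 9*(5*5 - 5) = 9*(25 - 5) = 9*20 = 180)
p(X, w) = 180 - X
1/(Y(-138, (-15)**2) + p(S(2), -200)) = 1/(-58 + (180 - (11 - 1*2**2))) = 1/(-58 + (180 - (11 - 1*4))) = 1/(-58 + (180 - (11 - 4))) = 1/(-58 + (180 - 1*7)) = 1/(-58 + (180 - 7)) = 1/(-58 + 173) = 1/115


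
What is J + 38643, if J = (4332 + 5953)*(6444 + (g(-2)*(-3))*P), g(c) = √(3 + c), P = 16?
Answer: 65821503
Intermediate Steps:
J = 65782860 (J = (4332 + 5953)*(6444 + (√(3 - 2)*(-3))*16) = 10285*(6444 + (√1*(-3))*16) = 10285*(6444 + (1*(-3))*16) = 10285*(6444 - 3*16) = 10285*(6444 - 48) = 10285*6396 = 65782860)
J + 38643 = 65782860 + 38643 = 65821503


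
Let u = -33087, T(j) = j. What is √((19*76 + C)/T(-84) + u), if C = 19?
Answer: I*√1191759/6 ≈ 181.95*I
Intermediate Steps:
√((19*76 + C)/T(-84) + u) = √((19*76 + 19)/(-84) - 33087) = √((1444 + 19)*(-1/84) - 33087) = √(1463*(-1/84) - 33087) = √(-209/12 - 33087) = √(-397253/12) = I*√1191759/6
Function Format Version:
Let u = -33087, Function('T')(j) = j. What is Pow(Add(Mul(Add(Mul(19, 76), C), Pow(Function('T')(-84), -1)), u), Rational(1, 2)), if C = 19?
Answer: Mul(Rational(1, 6), I, Pow(1191759, Rational(1, 2))) ≈ Mul(181.95, I)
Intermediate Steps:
Pow(Add(Mul(Add(Mul(19, 76), C), Pow(Function('T')(-84), -1)), u), Rational(1, 2)) = Pow(Add(Mul(Add(Mul(19, 76), 19), Pow(-84, -1)), -33087), Rational(1, 2)) = Pow(Add(Mul(Add(1444, 19), Rational(-1, 84)), -33087), Rational(1, 2)) = Pow(Add(Mul(1463, Rational(-1, 84)), -33087), Rational(1, 2)) = Pow(Add(Rational(-209, 12), -33087), Rational(1, 2)) = Pow(Rational(-397253, 12), Rational(1, 2)) = Mul(Rational(1, 6), I, Pow(1191759, Rational(1, 2)))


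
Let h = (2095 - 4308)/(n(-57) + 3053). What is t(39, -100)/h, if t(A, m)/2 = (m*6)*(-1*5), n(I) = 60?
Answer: -18678000/2213 ≈ -8440.1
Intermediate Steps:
t(A, m) = -60*m (t(A, m) = 2*((m*6)*(-1*5)) = 2*((6*m)*(-5)) = 2*(-30*m) = -60*m)
h = -2213/3113 (h = (2095 - 4308)/(60 + 3053) = -2213/3113 ≈ -0.71089)
t(39, -100)/h = (-60*(-100))/(-2213/3113) = 6000*(-3113/2213) = -18678000/2213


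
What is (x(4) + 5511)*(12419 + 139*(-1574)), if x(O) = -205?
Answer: -1094983302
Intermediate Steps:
(x(4) + 5511)*(12419 + 139*(-1574)) = (-205 + 5511)*(12419 + 139*(-1574)) = 5306*(12419 - 218786) = 5306*(-206367) = -1094983302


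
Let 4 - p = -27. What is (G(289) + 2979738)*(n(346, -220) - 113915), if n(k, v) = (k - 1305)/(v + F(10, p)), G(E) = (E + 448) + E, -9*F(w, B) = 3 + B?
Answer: -341917743690378/1007 ≈ -3.3954e+11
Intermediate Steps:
p = 31 (p = 4 - 1*(-27) = 4 + 27 = 31)
F(w, B) = -⅓ - B/9 (F(w, B) = -(3 + B)/9 = -⅓ - B/9)
G(E) = 448 + 2*E (G(E) = (448 + E) + E = 448 + 2*E)
n(k, v) = (-1305 + k)/(-34/9 + v) (n(k, v) = (k - 1305)/(v + (-⅓ - ⅑*31)) = (-1305 + k)/(v + (-⅓ - 31/9)) = (-1305 + k)/(v - 34/9) = (-1305 + k)/(-34/9 + v))
(G(289) + 2979738)*(n(346, -220) - 113915) = ((448 + 2*289) + 2979738)*(9*(-1305 + 346)/(-34 + 9*(-220)) - 113915) = ((448 + 578) + 2979738)*(9*(-959)/(-34 - 1980) - 113915) = (1026 + 2979738)*(9*(-959)/(-2014) - 113915) = 2980764*(9*(-1/2014)*(-959) - 113915) = 2980764*(8631/2014 - 113915) = 2980764*(-229416179/2014) = -341917743690378/1007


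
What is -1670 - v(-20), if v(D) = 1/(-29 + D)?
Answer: -81829/49 ≈ -1670.0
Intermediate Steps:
-1670 - v(-20) = -1670 - 1/(-29 - 20) = -1670 - 1/(-49) = -1670 - 1*(-1/49) = -1670 + 1/49 = -81829/49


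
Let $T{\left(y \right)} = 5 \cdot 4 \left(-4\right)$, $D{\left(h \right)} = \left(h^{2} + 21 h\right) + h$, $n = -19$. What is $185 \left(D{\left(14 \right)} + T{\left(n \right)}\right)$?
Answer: $78440$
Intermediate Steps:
$D{\left(h \right)} = h^{2} + 22 h$
$T{\left(y \right)} = -80$ ($T{\left(y \right)} = 20 \left(-4\right) = -80$)
$185 \left(D{\left(14 \right)} + T{\left(n \right)}\right) = 185 \left(14 \left(22 + 14\right) - 80\right) = 185 \left(14 \cdot 36 - 80\right) = 185 \left(504 - 80\right) = 185 \cdot 424 = 78440$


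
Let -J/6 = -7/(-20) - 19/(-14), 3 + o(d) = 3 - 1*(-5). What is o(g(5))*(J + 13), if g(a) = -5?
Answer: 193/14 ≈ 13.786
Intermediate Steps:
o(d) = 5 (o(d) = -3 + (3 - 1*(-5)) = -3 + (3 + 5) = -3 + 8 = 5)
J = -717/70 (J = -6*(-7/(-20) - 19/(-14)) = -6*(-7*(-1/20) - 19*(-1/14)) = -6*(7/20 + 19/14) = -6*239/140 = -717/70 ≈ -10.243)
o(g(5))*(J + 13) = 5*(-717/70 + 13) = 5*(193/70) = 193/14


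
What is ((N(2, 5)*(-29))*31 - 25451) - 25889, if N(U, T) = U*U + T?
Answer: -59431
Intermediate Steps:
N(U, T) = T + U**2 (N(U, T) = U**2 + T = T + U**2)
((N(2, 5)*(-29))*31 - 25451) - 25889 = (((5 + 2**2)*(-29))*31 - 25451) - 25889 = (((5 + 4)*(-29))*31 - 25451) - 25889 = ((9*(-29))*31 - 25451) - 25889 = (-261*31 - 25451) - 25889 = (-8091 - 25451) - 25889 = -33542 - 25889 = -59431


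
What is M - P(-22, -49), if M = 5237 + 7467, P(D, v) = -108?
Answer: 12812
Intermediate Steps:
M = 12704
M - P(-22, -49) = 12704 - 1*(-108) = 12704 + 108 = 12812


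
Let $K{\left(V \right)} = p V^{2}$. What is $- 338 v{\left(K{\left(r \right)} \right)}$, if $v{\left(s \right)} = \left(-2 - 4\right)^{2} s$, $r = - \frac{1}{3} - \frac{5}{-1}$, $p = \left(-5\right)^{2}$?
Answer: $-6624800$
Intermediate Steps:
$p = 25$
$r = \frac{14}{3}$ ($r = \left(-1\right) \frac{1}{3} - -5 = - \frac{1}{3} + 5 = \frac{14}{3} \approx 4.6667$)
$K{\left(V \right)} = 25 V^{2}$
$v{\left(s \right)} = 36 s$ ($v{\left(s \right)} = \left(-6\right)^{2} s = 36 s$)
$- 338 v{\left(K{\left(r \right)} \right)} = - 338 \cdot 36 \cdot 25 \left(\frac{14}{3}\right)^{2} = - 338 \cdot 36 \cdot 25 \cdot \frac{196}{9} = - 338 \cdot 36 \cdot \frac{4900}{9} = \left(-338\right) 19600 = -6624800$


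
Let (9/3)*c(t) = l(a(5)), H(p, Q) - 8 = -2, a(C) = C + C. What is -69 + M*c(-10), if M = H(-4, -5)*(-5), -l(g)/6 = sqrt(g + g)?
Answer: -69 + 120*sqrt(5) ≈ 199.33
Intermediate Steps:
a(C) = 2*C
H(p, Q) = 6 (H(p, Q) = 8 - 2 = 6)
l(g) = -6*sqrt(2)*sqrt(g) (l(g) = -6*sqrt(g + g) = -6*sqrt(2)*sqrt(g))
c(t) = -4*sqrt(5) (c(t) = (-6*sqrt(2)*sqrt(2*5))/3 = (-6*sqrt(2)*sqrt(10))/3 = (-12*sqrt(5))/3 = -4*sqrt(5))
M = -30 (M = 6*(-5) = -30)
-69 + M*c(-10) = -69 - (-120)*sqrt(5) = -69 + 120*sqrt(5)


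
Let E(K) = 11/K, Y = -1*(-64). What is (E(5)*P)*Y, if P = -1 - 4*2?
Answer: -6336/5 ≈ -1267.2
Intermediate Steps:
Y = 64
P = -9 (P = -1 - 8 = -9)
(E(5)*P)*Y = ((11/5)*(-9))*64 = -99/5*64 = -6336/5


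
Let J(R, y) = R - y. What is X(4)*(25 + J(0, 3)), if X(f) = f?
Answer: 88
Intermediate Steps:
X(4)*(25 + J(0, 3)) = 4*(25 + (0 - 1*3)) = 4*(25 + (0 - 3)) = 4*(25 - 3) = 4*22 = 88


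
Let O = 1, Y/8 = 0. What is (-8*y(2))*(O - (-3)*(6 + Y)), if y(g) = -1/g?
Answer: 76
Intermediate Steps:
Y = 0 (Y = 8*0 = 0)
(-8*y(2))*(O - (-3)*(6 + Y)) = (-(-8)/2)*(1 - (-3)*(6 + 0)) = (-(-8)/2)*(1 - (-3)*6) = (-8*(-1/2))*(1 - 1*(-18)) = 4*(1 + 18) = 4*19 = 76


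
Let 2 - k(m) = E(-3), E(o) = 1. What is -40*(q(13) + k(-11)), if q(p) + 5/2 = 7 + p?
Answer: -740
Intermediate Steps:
k(m) = 1 (k(m) = 2 - 1*1 = 2 - 1 = 1)
q(p) = 9/2 + p (q(p) = -5/2 + (7 + p) = 9/2 + p)
-40*(q(13) + k(-11)) = -40*((9/2 + 13) + 1) = -40*(35/2 + 1) = -40*37/2 = -740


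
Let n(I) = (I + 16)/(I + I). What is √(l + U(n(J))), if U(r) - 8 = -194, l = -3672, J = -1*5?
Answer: I*√3858 ≈ 62.113*I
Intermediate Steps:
J = -5
n(I) = (16 + I)/(2*I) (n(I) = (16 + I)/((2*I)) = (16 + I)*(1/(2*I)) = (16 + I)/(2*I))
U(r) = -186 (U(r) = 8 - 194 = -186)
√(l + U(n(J))) = √(-3672 - 186) = √(-3858) = I*√3858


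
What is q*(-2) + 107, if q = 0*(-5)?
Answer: 107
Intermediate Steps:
q = 0
q*(-2) + 107 = 0*(-2) + 107 = 0 + 107 = 107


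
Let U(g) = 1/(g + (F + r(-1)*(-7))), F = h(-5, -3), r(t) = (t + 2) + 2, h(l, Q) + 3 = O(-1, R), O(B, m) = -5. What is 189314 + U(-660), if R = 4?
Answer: 130437345/689 ≈ 1.8931e+5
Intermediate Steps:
h(l, Q) = -8 (h(l, Q) = -3 - 5 = -8)
r(t) = 4 + t (r(t) = (2 + t) + 2 = 4 + t)
F = -8
U(g) = 1/(-29 + g) (U(g) = 1/(g + (-8 + (4 - 1)*(-7))) = 1/(g + (-8 + 3*(-7))) = 1/(g + (-8 - 21)) = 1/(g - 29) = 1/(-29 + g))
189314 + U(-660) = 189314 + 1/(-29 - 660) = 189314 + 1/(-689) = 189314 - 1/689 = 130437345/689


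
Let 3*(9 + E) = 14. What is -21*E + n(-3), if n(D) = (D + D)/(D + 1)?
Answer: 94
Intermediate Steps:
E = -13/3 (E = -9 + (⅓)*14 = -9 + 14/3 = -13/3 ≈ -4.3333)
n(D) = 2*D/(1 + D) (n(D) = (2*D)/(1 + D) = 2*D/(1 + D))
-21*E + n(-3) = -21*(-13/3) + 2*(-3)/(1 - 3) = 91 + 2*(-3)/(-2) = 91 + 2*(-3)*(-½) = 91 + 3 = 94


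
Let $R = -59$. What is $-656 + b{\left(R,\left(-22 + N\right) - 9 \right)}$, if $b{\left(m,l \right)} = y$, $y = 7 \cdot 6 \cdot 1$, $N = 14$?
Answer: $-614$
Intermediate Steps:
$y = 42$ ($y = 7 \cdot 6 = 42$)
$b{\left(m,l \right)} = 42$
$-656 + b{\left(R,\left(-22 + N\right) - 9 \right)} = -656 + 42 = -614$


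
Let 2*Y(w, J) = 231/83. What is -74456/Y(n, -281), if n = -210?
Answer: -12359696/231 ≈ -53505.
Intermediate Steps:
Y(w, J) = 231/166 (Y(w, J) = (231/83)/2 = (231*(1/83))/2 = (1/2)*(231/83) = 231/166)
-74456/Y(n, -281) = -74456/231/166 = -74456*166/231 = -12359696/231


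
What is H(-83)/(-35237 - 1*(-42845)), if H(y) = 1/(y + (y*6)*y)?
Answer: 1/313837608 ≈ 3.1864e-9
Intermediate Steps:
H(y) = 1/(y + 6*y**2) (H(y) = 1/(y + (6*y)*y) = 1/(y + 6*y**2))
H(-83)/(-35237 - 1*(-42845)) = (1/((-83)*(1 + 6*(-83))))/(-35237 - 1*(-42845)) = (-1/(83*(1 - 498)))/(-35237 + 42845) = -1/83/(-497)/7608 = -1/83*(-1/497)*(1/7608) = (1/41251)*(1/7608) = 1/313837608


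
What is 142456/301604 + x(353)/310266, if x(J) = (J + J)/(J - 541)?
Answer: 1038655835903/2199070466604 ≈ 0.47232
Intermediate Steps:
x(J) = 2*J/(-541 + J) (x(J) = (2*J)/(-541 + J) = 2*J/(-541 + J))
142456/301604 + x(353)/310266 = 142456/301604 + (2*353/(-541 + 353))/310266 = 142456*(1/301604) + (2*353/(-188))*(1/310266) = 35614/75401 + (2*353*(-1/188))*(1/310266) = 35614/75401 - 353/94*1/310266 = 35614/75401 - 353/29165004 = 1038655835903/2199070466604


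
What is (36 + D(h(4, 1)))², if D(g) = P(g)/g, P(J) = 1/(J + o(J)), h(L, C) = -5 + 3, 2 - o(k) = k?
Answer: 20449/16 ≈ 1278.1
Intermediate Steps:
o(k) = 2 - k
h(L, C) = -2
P(J) = ½ (P(J) = 1/(J + (2 - J)) = 1/2 = ½)
D(g) = 1/(2*g)
(36 + D(h(4, 1)))² = (36 + (½)/(-2))² = (36 + (½)*(-½))² = (36 - ¼)² = (143/4)² = 20449/16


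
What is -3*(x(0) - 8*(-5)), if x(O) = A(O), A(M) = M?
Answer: -120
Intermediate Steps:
x(O) = O
-3*(x(0) - 8*(-5)) = -3*(0 - 8*(-5)) = -3*(0 + 40) = -3*40 = -120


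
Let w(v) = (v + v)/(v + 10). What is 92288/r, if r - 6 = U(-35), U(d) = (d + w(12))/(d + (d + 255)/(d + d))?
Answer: 271049856/20233 ≈ 13396.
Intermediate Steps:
w(v) = 2*v/(10 + v) (w(v) = (2*v)/(10 + v) = 2*v/(10 + v))
U(d) = (12/11 + d)/(d + (255 + d)/(2*d)) (U(d) = (d + 2*12/(10 + 12))/(d + (d + 255)/(d + d)) = (d + 2*12/22)/(d + (255 + d)/((2*d))) = (d + 2*12*(1/22))/(d + (255 + d)*(1/(2*d))) = (d + 12/11)/(d + (255 + d)/(2*d)) = (12/11 + d)/(d + (255 + d)/(2*d)))
r = 20233/2937 (r = 6 + (2/11)*(-35)*(12 + 11*(-35))/(255 - 35 + 2*(-35)²) = 6 + (2/11)*(-35)*(12 - 385)/(255 - 35 + 2*1225) = 6 + (2/11)*(-35)*(-373)/(255 - 35 + 2450) = 6 + (2/11)*(-35)*(-373)/2670 = 6 + (2/11)*(-35)*(1/2670)*(-373) = 6 + 2611/2937 = 20233/2937 ≈ 6.8890)
92288/r = 92288/(20233/2937) = 92288*(2937/20233) = 271049856/20233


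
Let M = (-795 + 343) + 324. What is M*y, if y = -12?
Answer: 1536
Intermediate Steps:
M = -128 (M = -452 + 324 = -128)
M*y = -128*(-12) = 1536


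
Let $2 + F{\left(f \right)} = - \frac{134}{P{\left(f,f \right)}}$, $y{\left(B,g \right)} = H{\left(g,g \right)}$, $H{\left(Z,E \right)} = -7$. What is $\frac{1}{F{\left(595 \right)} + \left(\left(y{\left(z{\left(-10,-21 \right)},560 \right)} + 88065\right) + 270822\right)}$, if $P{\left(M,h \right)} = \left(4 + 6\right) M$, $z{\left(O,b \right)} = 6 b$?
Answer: $\frac{2975}{1067661983} \approx 2.7865 \cdot 10^{-6}$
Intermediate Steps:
$P{\left(M,h \right)} = 10 M$
$y{\left(B,g \right)} = -7$
$F{\left(f \right)} = -2 - \frac{67}{5 f}$ ($F{\left(f \right)} = -2 - \frac{134}{10 f} = -2 - 134 \frac{1}{10 f} = -2 - \frac{67}{5 f}$)
$\frac{1}{F{\left(595 \right)} + \left(\left(y{\left(z{\left(-10,-21 \right)},560 \right)} + 88065\right) + 270822\right)} = \frac{1}{\left(-2 - \frac{67}{5 \cdot 595}\right) + \left(\left(-7 + 88065\right) + 270822\right)} = \frac{1}{\left(-2 - \frac{67}{2975}\right) + \left(88058 + 270822\right)} = \frac{1}{\left(-2 - \frac{67}{2975}\right) + 358880} = \frac{1}{- \frac{6017}{2975} + 358880} = \frac{1}{\frac{1067661983}{2975}} = \frac{2975}{1067661983}$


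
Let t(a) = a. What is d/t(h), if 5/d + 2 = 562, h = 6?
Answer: 1/672 ≈ 0.0014881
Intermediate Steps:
d = 1/112 (d = 5/(-2 + 562) = 5/560 = 5*(1/560) = 1/112 ≈ 0.0089286)
d/t(h) = (1/112)/6 = (1/112)*(⅙) = 1/672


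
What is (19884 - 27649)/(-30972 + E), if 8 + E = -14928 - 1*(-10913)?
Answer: 1553/6999 ≈ 0.22189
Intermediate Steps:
E = -4023 (E = -8 + (-14928 - 1*(-10913)) = -8 + (-14928 + 10913) = -8 - 4015 = -4023)
(19884 - 27649)/(-30972 + E) = (19884 - 27649)/(-30972 - 4023) = -7765/(-34995) = -7765*(-1/34995) = 1553/6999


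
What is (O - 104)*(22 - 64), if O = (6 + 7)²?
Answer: -2730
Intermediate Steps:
O = 169 (O = 13² = 169)
(O - 104)*(22 - 64) = (169 - 104)*(22 - 64) = 65*(-42) = -2730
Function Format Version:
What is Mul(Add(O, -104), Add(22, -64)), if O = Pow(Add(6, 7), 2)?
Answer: -2730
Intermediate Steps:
O = 169 (O = Pow(13, 2) = 169)
Mul(Add(O, -104), Add(22, -64)) = Mul(Add(169, -104), Add(22, -64)) = Mul(65, -42) = -2730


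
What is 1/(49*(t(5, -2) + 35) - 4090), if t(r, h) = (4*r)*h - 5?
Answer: -1/4580 ≈ -0.00021834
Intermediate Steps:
t(r, h) = -5 + 4*h*r (t(r, h) = 4*h*r - 5 = -5 + 4*h*r)
1/(49*(t(5, -2) + 35) - 4090) = 1/(49*((-5 + 4*(-2)*5) + 35) - 4090) = 1/(49*((-5 - 40) + 35) - 4090) = 1/(49*(-45 + 35) - 4090) = 1/(49*(-10) - 4090) = 1/(-490 - 4090) = 1/(-4580) = -1/4580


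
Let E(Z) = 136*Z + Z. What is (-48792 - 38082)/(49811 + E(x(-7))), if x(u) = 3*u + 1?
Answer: -86874/47071 ≈ -1.8456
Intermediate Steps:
x(u) = 1 + 3*u
E(Z) = 137*Z
(-48792 - 38082)/(49811 + E(x(-7))) = (-48792 - 38082)/(49811 + 137*(1 + 3*(-7))) = -86874/(49811 + 137*(1 - 21)) = -86874/(49811 + 137*(-20)) = -86874/(49811 - 2740) = -86874/47071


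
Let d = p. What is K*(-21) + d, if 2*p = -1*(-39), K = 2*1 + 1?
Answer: -87/2 ≈ -43.500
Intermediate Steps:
K = 3 (K = 2 + 1 = 3)
p = 39/2 (p = (-1*(-39))/2 = (½)*39 = 39/2 ≈ 19.500)
d = 39/2 ≈ 19.500
K*(-21) + d = 3*(-21) + 39/2 = -63 + 39/2 = -87/2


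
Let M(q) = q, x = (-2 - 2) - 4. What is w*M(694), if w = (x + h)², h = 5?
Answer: 6246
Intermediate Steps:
x = -8 (x = -4 - 4 = -8)
w = 9 (w = (-8 + 5)² = (-3)² = 9)
w*M(694) = 9*694 = 6246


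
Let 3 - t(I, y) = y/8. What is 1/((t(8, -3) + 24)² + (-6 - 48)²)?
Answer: 64/234585 ≈ 0.00027282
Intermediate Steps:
t(I, y) = 3 - y/8
1/((t(8, -3) + 24)² + (-6 - 48)²) = 1/(((3 - ⅛*(-3)) + 24)² + (-6 - 48)²) = 1/(((3 + 3/8) + 24)² + (-54)²) = 1/((27/8 + 24)² + 2916) = 1/((219/8)² + 2916) = 1/(47961/64 + 2916) = 1/(234585/64) = 64/234585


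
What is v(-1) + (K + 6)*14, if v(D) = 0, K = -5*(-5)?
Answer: 434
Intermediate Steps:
K = 25
v(-1) + (K + 6)*14 = 0 + (25 + 6)*14 = 0 + 31*14 = 0 + 434 = 434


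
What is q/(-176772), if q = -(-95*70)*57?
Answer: -63175/29462 ≈ -2.1443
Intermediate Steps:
q = 379050 (q = -(-6650)*57 = -1*(-379050) = 379050)
q/(-176772) = 379050/(-176772) = 379050*(-1/176772) = -63175/29462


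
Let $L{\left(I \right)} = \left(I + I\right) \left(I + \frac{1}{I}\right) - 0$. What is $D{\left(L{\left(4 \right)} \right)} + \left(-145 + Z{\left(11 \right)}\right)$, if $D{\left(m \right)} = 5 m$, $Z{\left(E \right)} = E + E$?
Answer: $47$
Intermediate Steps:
$Z{\left(E \right)} = 2 E$
$L{\left(I \right)} = 2 I \left(I + \frac{1}{I}\right)$ ($L{\left(I \right)} = 2 I \left(I + \frac{1}{I}\right) + 0 = 2 I \left(I + \frac{1}{I}\right)$)
$D{\left(L{\left(4 \right)} \right)} + \left(-145 + Z{\left(11 \right)}\right) = 5 \left(2 + 2 \cdot 4^{2}\right) + \left(-145 + 2 \cdot 11\right) = 5 \left(2 + 2 \cdot 16\right) + \left(-145 + 22\right) = 5 \left(2 + 32\right) - 123 = 5 \cdot 34 - 123 = 170 - 123 = 47$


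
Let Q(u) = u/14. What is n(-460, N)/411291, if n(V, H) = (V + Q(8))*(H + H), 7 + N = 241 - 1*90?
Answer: -34304/106631 ≈ -0.32171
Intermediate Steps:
N = 144 (N = -7 + (241 - 1*90) = -7 + (241 - 90) = -7 + 151 = 144)
Q(u) = u/14 (Q(u) = u*(1/14) = u/14)
n(V, H) = 2*H*(4/7 + V) (n(V, H) = (V + (1/14)*8)*(H + H) = (V + 4/7)*(2*H) = (4/7 + V)*(2*H) = 2*H*(4/7 + V))
n(-460, N)/411291 = ((2/7)*144*(4 + 7*(-460)))/411291 = ((2/7)*144*(4 - 3220))*(1/411291) = ((2/7)*144*(-3216))*(1/411291) = -926208/7*1/411291 = -34304/106631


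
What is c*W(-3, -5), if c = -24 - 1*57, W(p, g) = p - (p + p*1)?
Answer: -243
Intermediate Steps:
W(p, g) = -p (W(p, g) = p - (p + p) = p - 2*p = -p)
c = -81 (c = -24 - 57 = -81)
c*W(-3, -5) = -(-81)*(-3) = -81*3 = -243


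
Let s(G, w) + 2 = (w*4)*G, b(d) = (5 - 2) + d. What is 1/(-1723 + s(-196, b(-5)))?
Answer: -1/157 ≈ -0.0063694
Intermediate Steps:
b(d) = 3 + d
s(G, w) = -2 + 4*G*w (s(G, w) = -2 + (w*4)*G = -2 + (4*w)*G = -2 + 4*G*w)
1/(-1723 + s(-196, b(-5))) = 1/(-1723 + (-2 + 4*(-196)*(3 - 5))) = 1/(-1723 + (-2 + 4*(-196)*(-2))) = 1/(-1723 + (-2 + 1568)) = 1/(-1723 + 1566) = 1/(-157) = -1/157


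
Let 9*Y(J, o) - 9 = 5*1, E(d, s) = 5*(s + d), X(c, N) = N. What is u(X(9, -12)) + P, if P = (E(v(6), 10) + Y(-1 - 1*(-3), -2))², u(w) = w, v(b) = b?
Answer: 537784/81 ≈ 6639.3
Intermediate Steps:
E(d, s) = 5*d + 5*s (E(d, s) = 5*(d + s) = 5*d + 5*s)
Y(J, o) = 14/9 (Y(J, o) = 1 + (5*1)/9 = 1 + (⅑)*5 = 1 + 5/9 = 14/9)
P = 538756/81 (P = ((5*6 + 5*10) + 14/9)² = ((30 + 50) + 14/9)² = (80 + 14/9)² = (734/9)² = 538756/81 ≈ 6651.3)
u(X(9, -12)) + P = -12 + 538756/81 = 537784/81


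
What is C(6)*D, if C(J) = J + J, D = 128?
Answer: 1536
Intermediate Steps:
C(J) = 2*J
C(6)*D = (2*6)*128 = 12*128 = 1536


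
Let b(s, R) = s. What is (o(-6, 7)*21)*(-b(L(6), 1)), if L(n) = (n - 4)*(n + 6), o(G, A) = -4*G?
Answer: -12096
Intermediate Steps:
L(n) = (-4 + n)*(6 + n)
(o(-6, 7)*21)*(-b(L(6), 1)) = (-4*(-6)*21)*(-(-24 + 6**2 + 2*6)) = (24*21)*(-(-24 + 36 + 12)) = 504*(-1*24) = 504*(-24) = -12096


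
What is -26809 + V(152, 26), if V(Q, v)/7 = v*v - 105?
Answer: -22812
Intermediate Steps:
V(Q, v) = -735 + 7*v**2 (V(Q, v) = 7*(v*v - 105) = 7*(v**2 - 105) = 7*(-105 + v**2) = -735 + 7*v**2)
-26809 + V(152, 26) = -26809 + (-735 + 7*26**2) = -26809 + (-735 + 7*676) = -26809 + (-735 + 4732) = -26809 + 3997 = -22812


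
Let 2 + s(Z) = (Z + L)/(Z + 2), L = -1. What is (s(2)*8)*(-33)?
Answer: 462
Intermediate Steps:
s(Z) = -2 + (-1 + Z)/(2 + Z) (s(Z) = -2 + (Z - 1)/(Z + 2) = -2 + (-1 + Z)/(2 + Z))
(s(2)*8)*(-33) = (((-5 - 1*2)/(2 + 2))*8)*(-33) = (((-5 - 2)/4)*8)*(-33) = (((¼)*(-7))*8)*(-33) = -7/4*8*(-33) = -14*(-33) = 462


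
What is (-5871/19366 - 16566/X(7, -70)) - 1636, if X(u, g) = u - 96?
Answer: -2499472427/1723574 ≈ -1450.2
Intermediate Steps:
X(u, g) = -96 + u
(-5871/19366 - 16566/X(7, -70)) - 1636 = (-5871/19366 - 16566/(-96 + 7)) - 1636 = (-5871*1/19366 - 16566/(-89)) - 1636 = (-5871/19366 - 16566*(-1/89)) - 1636 = (-5871/19366 + 16566/89) - 1636 = 320294637/1723574 - 1636 = -2499472427/1723574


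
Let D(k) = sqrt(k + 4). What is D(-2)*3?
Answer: 3*sqrt(2) ≈ 4.2426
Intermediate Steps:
D(k) = sqrt(4 + k)
D(-2)*3 = sqrt(4 - 2)*3 = sqrt(2)*3 = 3*sqrt(2)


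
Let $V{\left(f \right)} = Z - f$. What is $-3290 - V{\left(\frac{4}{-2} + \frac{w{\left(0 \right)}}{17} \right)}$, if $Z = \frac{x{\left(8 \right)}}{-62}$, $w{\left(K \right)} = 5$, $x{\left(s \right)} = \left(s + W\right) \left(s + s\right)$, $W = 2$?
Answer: $- \frac{1733369}{527} \approx -3289.1$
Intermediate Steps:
$x{\left(s \right)} = 2 s \left(2 + s\right)$ ($x{\left(s \right)} = \left(s + 2\right) \left(s + s\right) = \left(2 + s\right) 2 s = 2 s \left(2 + s\right)$)
$Z = - \frac{80}{31}$ ($Z = \frac{2 \cdot 8 \left(2 + 8\right)}{-62} = 2 \cdot 8 \cdot 10 \left(- \frac{1}{62}\right) = 160 \left(- \frac{1}{62}\right) = - \frac{80}{31} \approx -2.5806$)
$V{\left(f \right)} = - \frac{80}{31} - f$
$-3290 - V{\left(\frac{4}{-2} + \frac{w{\left(0 \right)}}{17} \right)} = -3290 - \left(- \frac{80}{31} - \left(\frac{4}{-2} + \frac{5}{17}\right)\right) = -3290 - \left(- \frac{80}{31} - \left(4 \left(- \frac{1}{2}\right) + 5 \cdot \frac{1}{17}\right)\right) = -3290 - \left(- \frac{80}{31} - \left(-2 + \frac{5}{17}\right)\right) = -3290 - \left(- \frac{80}{31} - - \frac{29}{17}\right) = -3290 - \left(- \frac{80}{31} + \frac{29}{17}\right) = -3290 - - \frac{461}{527} = -3290 + \frac{461}{527} = - \frac{1733369}{527}$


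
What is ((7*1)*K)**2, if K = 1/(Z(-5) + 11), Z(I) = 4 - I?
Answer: 49/400 ≈ 0.12250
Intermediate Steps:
K = 1/20 (K = 1/((4 - 1*(-5)) + 11) = 1/((4 + 5) + 11) = 1/(9 + 11) = 1/20 ≈ 0.050000)
((7*1)*K)**2 = ((7*1)*(1/20))**2 = (7*(1/20))**2 = (7/20)**2 = 49/400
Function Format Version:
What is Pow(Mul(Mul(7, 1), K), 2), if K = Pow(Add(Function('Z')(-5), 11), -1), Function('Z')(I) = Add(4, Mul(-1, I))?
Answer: Rational(49, 400) ≈ 0.12250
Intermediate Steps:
K = Rational(1, 20) (K = Pow(Add(Add(4, Mul(-1, -5)), 11), -1) = Pow(Add(Add(4, 5), 11), -1) = Pow(Add(9, 11), -1) = Pow(20, -1) = Rational(1, 20) ≈ 0.050000)
Pow(Mul(Mul(7, 1), K), 2) = Pow(Mul(Mul(7, 1), Rational(1, 20)), 2) = Pow(Mul(7, Rational(1, 20)), 2) = Pow(Rational(7, 20), 2) = Rational(49, 400)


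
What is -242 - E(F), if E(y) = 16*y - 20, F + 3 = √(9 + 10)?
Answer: -174 - 16*√19 ≈ -243.74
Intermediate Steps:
F = -3 + √19 (F = -3 + √(9 + 10) = -3 + √19 ≈ 1.3589)
E(y) = -20 + 16*y
-242 - E(F) = -242 - (-20 + 16*(-3 + √19)) = -242 - (-20 + (-48 + 16*√19)) = -242 - (-68 + 16*√19) = -242 + (68 - 16*√19) = -174 - 16*√19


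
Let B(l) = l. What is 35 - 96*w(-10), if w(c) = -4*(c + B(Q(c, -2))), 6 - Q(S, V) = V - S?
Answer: -4573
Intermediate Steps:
Q(S, V) = 6 + S - V (Q(S, V) = 6 - (V - S) = 6 + (S - V) = 6 + S - V)
w(c) = -32 - 8*c (w(c) = -4*(c + (6 + c - 1*(-2))) = -4*(c + (6 + c + 2)) = -4*(c + (8 + c)) = -4*(8 + 2*c) = -32 - 8*c)
35 - 96*w(-10) = 35 - 96*(-32 - 8*(-10)) = 35 - 96*(-32 + 80) = 35 - 96*48 = 35 - 4608 = -4573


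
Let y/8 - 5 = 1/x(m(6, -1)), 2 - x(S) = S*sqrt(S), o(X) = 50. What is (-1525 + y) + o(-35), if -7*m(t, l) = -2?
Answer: -487963/341 + 28*sqrt(14)/341 ≈ -1430.7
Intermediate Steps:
m(t, l) = 2/7 (m(t, l) = -1/7*(-2) = 2/7)
x(S) = 2 - S**(3/2) (x(S) = 2 - S*sqrt(S) = 2 - S**(3/2))
y = 40 + 8/(2 - 2*sqrt(14)/49) (y = 40 + 8/(2 - (2/7)**(3/2)) = 40 + 8/(2 - 2*sqrt(14)/49) ≈ 44.331)
(-1525 + y) + o(-35) = (-1525 + (15012/341 + 28*sqrt(14)/341)) + 50 = (-505013/341 + 28*sqrt(14)/341) + 50 = -487963/341 + 28*sqrt(14)/341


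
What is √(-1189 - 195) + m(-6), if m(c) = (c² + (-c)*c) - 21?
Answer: -21 + 2*I*√346 ≈ -21.0 + 37.202*I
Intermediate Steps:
m(c) = -21 (m(c) = (c² - c²) - 21 = 0 - 21 = -21)
√(-1189 - 195) + m(-6) = √(-1189 - 195) - 21 = √(-1384) - 21 = 2*I*√346 - 21 = -21 + 2*I*√346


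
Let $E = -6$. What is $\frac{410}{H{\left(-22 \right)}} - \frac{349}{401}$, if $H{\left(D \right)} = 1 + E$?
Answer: $- \frac{33231}{401} \approx -82.87$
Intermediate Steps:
$H{\left(D \right)} = -5$ ($H{\left(D \right)} = 1 - 6 = -5$)
$\frac{410}{H{\left(-22 \right)}} - \frac{349}{401} = \frac{410}{-5} - \frac{349}{401} = 410 \left(- \frac{1}{5}\right) - \frac{349}{401} = -82 - \frac{349}{401} = - \frac{33231}{401}$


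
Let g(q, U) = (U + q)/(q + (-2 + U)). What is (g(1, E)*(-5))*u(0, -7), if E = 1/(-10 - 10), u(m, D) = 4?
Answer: 380/21 ≈ 18.095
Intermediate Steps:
E = -1/20 (E = 1/(-20) = -1/20 ≈ -0.050000)
g(q, U) = (U + q)/(-2 + U + q)
(g(1, E)*(-5))*u(0, -7) = (((-1/20 + 1)/(-2 - 1/20 + 1))*(-5))*4 = (((19/20)/(-21/20))*(-5))*4 = (-20/21*19/20*(-5))*4 = -19/21*(-5)*4 = (95/21)*4 = 380/21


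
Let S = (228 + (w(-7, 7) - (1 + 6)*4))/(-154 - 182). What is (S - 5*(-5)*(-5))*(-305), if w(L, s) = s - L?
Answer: 6437635/168 ≈ 38319.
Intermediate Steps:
S = -107/168 (S = (228 + ((7 - 1*(-7)) - (1 + 6)*4))/(-154 - 182) = (228 + ((7 + 7) - 7*4))/(-336) = (228 + (14 - 1*28))*(-1/336) = (228 + (14 - 28))*(-1/336) = (228 - 14)*(-1/336) = 214*(-1/336) = -107/168 ≈ -0.63690)
(S - 5*(-5)*(-5))*(-305) = (-107/168 - 5*(-5)*(-5))*(-305) = (-107/168 + 25*(-5))*(-305) = (-107/168 - 125)*(-305) = -21107/168*(-305) = 6437635/168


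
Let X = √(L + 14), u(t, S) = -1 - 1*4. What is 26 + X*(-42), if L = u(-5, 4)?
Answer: -100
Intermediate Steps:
u(t, S) = -5 (u(t, S) = -1 - 4 = -5)
L = -5
X = 3 (X = √(-5 + 14) = √9 = 3)
26 + X*(-42) = 26 + 3*(-42) = 26 - 126 = -100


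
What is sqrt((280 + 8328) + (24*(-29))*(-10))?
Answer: 4*sqrt(973) ≈ 124.77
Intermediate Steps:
sqrt((280 + 8328) + (24*(-29))*(-10)) = sqrt(8608 - 696*(-10)) = sqrt(8608 + 6960) = sqrt(15568) = 4*sqrt(973)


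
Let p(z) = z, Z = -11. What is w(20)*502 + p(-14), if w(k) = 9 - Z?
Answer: 10026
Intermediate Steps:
w(k) = 20 (w(k) = 9 - 1*(-11) = 9 + 11 = 20)
w(20)*502 + p(-14) = 20*502 - 14 = 10040 - 14 = 10026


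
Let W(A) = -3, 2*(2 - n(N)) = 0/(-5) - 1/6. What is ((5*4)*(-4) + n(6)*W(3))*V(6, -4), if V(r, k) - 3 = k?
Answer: 345/4 ≈ 86.250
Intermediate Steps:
V(r, k) = 3 + k
n(N) = 25/12 (n(N) = 2 - (0/(-5) - 1/6)/2 = 2 - (0*(-⅕) - 1*⅙)/2 = 2 - (0 - ⅙)/2 = 2 - ½*(-⅙) = 2 + 1/12 = 25/12)
((5*4)*(-4) + n(6)*W(3))*V(6, -4) = ((5*4)*(-4) + (25/12)*(-3))*(3 - 4) = (20*(-4) - 25/4)*(-1) = (-80 - 25/4)*(-1) = -345/4*(-1) = 345/4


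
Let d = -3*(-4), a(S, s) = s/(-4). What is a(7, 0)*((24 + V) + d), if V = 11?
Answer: 0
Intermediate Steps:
a(S, s) = -s/4 (a(S, s) = s*(-1/4) = -s/4)
d = 12
a(7, 0)*((24 + V) + d) = (-1/4*0)*((24 + 11) + 12) = 0*(35 + 12) = 0*47 = 0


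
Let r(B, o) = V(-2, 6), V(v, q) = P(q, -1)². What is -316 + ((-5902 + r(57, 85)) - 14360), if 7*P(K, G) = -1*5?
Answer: -1008297/49 ≈ -20578.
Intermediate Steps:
P(K, G) = -5/7 (P(K, G) = (-1*5)/7 = (⅐)*(-5) = -5/7)
V(v, q) = 25/49 (V(v, q) = (-5/7)² = 25/49)
r(B, o) = 25/49
-316 + ((-5902 + r(57, 85)) - 14360) = -316 + ((-5902 + 25/49) - 14360) = -316 + (-289173/49 - 14360) = -316 - 992813/49 = -1008297/49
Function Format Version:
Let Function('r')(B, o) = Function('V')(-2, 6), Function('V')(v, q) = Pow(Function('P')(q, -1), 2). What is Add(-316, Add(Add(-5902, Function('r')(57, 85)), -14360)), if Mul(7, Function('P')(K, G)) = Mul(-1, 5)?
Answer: Rational(-1008297, 49) ≈ -20578.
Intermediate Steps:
Function('P')(K, G) = Rational(-5, 7) (Function('P')(K, G) = Mul(Rational(1, 7), Mul(-1, 5)) = Mul(Rational(1, 7), -5) = Rational(-5, 7))
Function('V')(v, q) = Rational(25, 49) (Function('V')(v, q) = Pow(Rational(-5, 7), 2) = Rational(25, 49))
Function('r')(B, o) = Rational(25, 49)
Add(-316, Add(Add(-5902, Function('r')(57, 85)), -14360)) = Add(-316, Add(Add(-5902, Rational(25, 49)), -14360)) = Add(-316, Add(Rational(-289173, 49), -14360)) = Add(-316, Rational(-992813, 49)) = Rational(-1008297, 49)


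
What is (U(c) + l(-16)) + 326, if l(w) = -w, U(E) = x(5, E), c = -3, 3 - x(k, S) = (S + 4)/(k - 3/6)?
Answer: 3103/9 ≈ 344.78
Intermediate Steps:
x(k, S) = 3 - (4 + S)/(-½ + k) (x(k, S) = 3 - (S + 4)/(k - 3/6) = 3 - (4 + S)/(k - 3*⅙) = 3 - (4 + S)/(k - ½) = 3 - (4 + S)/(-½ + k))
U(E) = 19/9 - 2*E/9 (U(E) = (-11 - 2*E + 6*5)/(-1 + 2*5) = (-11 - 2*E + 30)/(-1 + 10) = (19 - 2*E)/9 = 19/9 - 2*E/9)
(U(c) + l(-16)) + 326 = ((19/9 - 2/9*(-3)) - 1*(-16)) + 326 = ((19/9 + ⅔) + 16) + 326 = (25/9 + 16) + 326 = 169/9 + 326 = 3103/9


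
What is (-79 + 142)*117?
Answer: 7371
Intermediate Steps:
(-79 + 142)*117 = 63*117 = 7371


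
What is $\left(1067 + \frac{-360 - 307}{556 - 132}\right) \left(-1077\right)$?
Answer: $- \frac{486525057}{424} \approx -1.1475 \cdot 10^{6}$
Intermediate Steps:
$\left(1067 + \frac{-360 - 307}{556 - 132}\right) \left(-1077\right) = \left(1067 - \frac{667}{424}\right) \left(-1077\right) = \frac{451741}{424} \left(-1077\right) = - \frac{486525057}{424}$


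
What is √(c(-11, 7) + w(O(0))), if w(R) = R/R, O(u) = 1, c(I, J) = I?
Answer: I*√10 ≈ 3.1623*I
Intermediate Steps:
w(R) = 1
√(c(-11, 7) + w(O(0))) = √(-11 + 1) = √(-10) = I*√10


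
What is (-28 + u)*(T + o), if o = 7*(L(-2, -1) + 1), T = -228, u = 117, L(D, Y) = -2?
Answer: -20915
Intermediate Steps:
o = -7 (o = 7*(-2 + 1) = 7*(-1) = -7)
(-28 + u)*(T + o) = (-28 + 117)*(-228 - 7) = 89*(-235) = -20915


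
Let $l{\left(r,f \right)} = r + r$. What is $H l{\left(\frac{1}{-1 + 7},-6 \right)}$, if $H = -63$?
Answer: $-21$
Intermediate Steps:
$l{\left(r,f \right)} = 2 r$
$H l{\left(\frac{1}{-1 + 7},-6 \right)} = - 63 \frac{2}{-1 + 7} = - 63 \cdot \frac{2}{6} = - 63 \cdot 2 \cdot \frac{1}{6} = \left(-63\right) \frac{1}{3} = -21$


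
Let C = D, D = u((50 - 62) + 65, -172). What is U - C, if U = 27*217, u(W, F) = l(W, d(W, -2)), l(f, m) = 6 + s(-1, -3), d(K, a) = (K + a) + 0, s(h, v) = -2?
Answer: 5855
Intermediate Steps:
d(K, a) = K + a
l(f, m) = 4 (l(f, m) = 6 - 2 = 4)
u(W, F) = 4
D = 4
U = 5859
C = 4
U - C = 5859 - 1*4 = 5859 - 4 = 5855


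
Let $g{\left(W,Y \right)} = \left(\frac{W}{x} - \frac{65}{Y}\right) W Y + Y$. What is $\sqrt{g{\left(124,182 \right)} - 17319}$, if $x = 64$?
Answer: $\frac{\sqrt{74114}}{2} \approx 136.12$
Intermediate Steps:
$g{\left(W,Y \right)} = Y + W Y \left(- \frac{65}{Y} + \frac{W}{64}\right)$ ($g{\left(W,Y \right)} = \left(\frac{W}{64} - \frac{65}{Y}\right) W Y + Y = \left(- \frac{65}{Y} + \frac{W}{64}\right) W Y + Y = W \left(- \frac{65}{Y} + \frac{W}{64}\right) Y + Y = W Y \left(- \frac{65}{Y} + \frac{W}{64}\right) + Y = Y + W Y \left(- \frac{65}{Y} + \frac{W}{64}\right)$)
$\sqrt{g{\left(124,182 \right)} - 17319} = \sqrt{\left(182 - 8060 + \frac{1}{64} \cdot 182 \cdot 124^{2}\right) - 17319} = \sqrt{\left(182 - 8060 + \frac{1}{64} \cdot 182 \cdot 15376\right) - 17319} = \sqrt{\left(182 - 8060 + \frac{87451}{2}\right) - 17319} = \sqrt{\frac{71695}{2} - 17319} = \sqrt{\frac{37057}{2}} = \frac{\sqrt{74114}}{2}$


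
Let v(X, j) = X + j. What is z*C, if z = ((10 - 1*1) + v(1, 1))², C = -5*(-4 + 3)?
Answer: 605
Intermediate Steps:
C = 5 (C = -5*(-1) = 5)
z = 121 (z = ((10 - 1*1) + (1 + 1))² = ((10 - 1) + 2)² = (9 + 2)² = 11² = 121)
z*C = 121*5 = 605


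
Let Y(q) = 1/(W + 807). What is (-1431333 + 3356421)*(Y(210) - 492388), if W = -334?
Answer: -40759279721184/43 ≈ -9.4789e+11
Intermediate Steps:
Y(q) = 1/473 (Y(q) = 1/(-334 + 807) = 1/473)
(-1431333 + 3356421)*(Y(210) - 492388) = (-1431333 + 3356421)*(1/473 - 492388) = 1925088*(-232899523/473) = -40759279721184/43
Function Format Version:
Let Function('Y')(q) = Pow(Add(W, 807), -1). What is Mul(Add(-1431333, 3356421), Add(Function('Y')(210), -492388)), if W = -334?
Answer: Rational(-40759279721184, 43) ≈ -9.4789e+11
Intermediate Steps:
Function('Y')(q) = Rational(1, 473) (Function('Y')(q) = Pow(Add(-334, 807), -1) = Pow(473, -1) = Rational(1, 473))
Mul(Add(-1431333, 3356421), Add(Function('Y')(210), -492388)) = Mul(Add(-1431333, 3356421), Add(Rational(1, 473), -492388)) = Mul(1925088, Rational(-232899523, 473)) = Rational(-40759279721184, 43)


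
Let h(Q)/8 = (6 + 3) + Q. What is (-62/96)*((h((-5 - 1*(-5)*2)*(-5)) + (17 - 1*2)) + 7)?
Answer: 1643/24 ≈ 68.458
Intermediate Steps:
h(Q) = 72 + 8*Q (h(Q) = 8*((6 + 3) + Q) = 8*(9 + Q) = 72 + 8*Q)
(-62/96)*((h((-5 - 1*(-5)*2)*(-5)) + (17 - 1*2)) + 7) = (-62/96)*(((72 + 8*((-5 - 1*(-5)*2)*(-5))) + (17 - 1*2)) + 7) = (-62*1/96)*(((72 + 8*((-5 + 5*2)*(-5))) + (17 - 2)) + 7) = -31*(((72 + 8*((-5 + 10)*(-5))) + 15) + 7)/48 = -31*(((72 + 8*(5*(-5))) + 15) + 7)/48 = -31*(((72 + 8*(-25)) + 15) + 7)/48 = -31*(((72 - 200) + 15) + 7)/48 = -31*((-128 + 15) + 7)/48 = -31*(-113 + 7)/48 = -31/48*(-106) = 1643/24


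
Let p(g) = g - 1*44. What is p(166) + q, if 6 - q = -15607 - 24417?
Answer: 40152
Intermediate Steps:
p(g) = -44 + g (p(g) = g - 44 = -44 + g)
q = 40030 (q = 6 - (-15607 - 24417) = 6 - 1*(-40024) = 6 + 40024 = 40030)
p(166) + q = (-44 + 166) + 40030 = 122 + 40030 = 40152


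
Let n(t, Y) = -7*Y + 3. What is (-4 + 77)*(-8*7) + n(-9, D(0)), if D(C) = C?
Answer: -4085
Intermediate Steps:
n(t, Y) = 3 - 7*Y
(-4 + 77)*(-8*7) + n(-9, D(0)) = (-4 + 77)*(-8*7) + (3 - 7*0) = 73*(-56) + (3 + 0) = -4088 + 3 = -4085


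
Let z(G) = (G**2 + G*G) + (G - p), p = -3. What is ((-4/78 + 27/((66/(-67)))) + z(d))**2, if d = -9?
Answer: 12163222369/736164 ≈ 16522.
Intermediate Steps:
z(G) = 3 + G + 2*G**2 (z(G) = (G**2 + G*G) + (G - 1*(-3)) = (G**2 + G**2) + (G + 3) = 2*G**2 + (3 + G) = 3 + G + 2*G**2)
((-4/78 + 27/((66/(-67)))) + z(d))**2 = ((-4/78 + 27/((66/(-67)))) + (3 - 9 + 2*(-9)**2))**2 = ((-4*1/78 + 27/((66*(-1/67)))) + (3 - 9 + 2*81))**2 = ((-2/39 + 27/(-66/67)) + (3 - 9 + 162))**2 = ((-2/39 + 27*(-67/66)) + 156)**2 = ((-2/39 - 603/22) + 156)**2 = (-23561/858 + 156)**2 = (110287/858)**2 = 12163222369/736164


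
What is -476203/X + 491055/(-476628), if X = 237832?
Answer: -4092384241/1349492744 ≈ -3.0325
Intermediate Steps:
-476203/X + 491055/(-476628) = -476203/237832 + 491055/(-476628) = -476203*1/237832 + 491055*(-1/476628) = -68029/33976 - 163685/158876 = -4092384241/1349492744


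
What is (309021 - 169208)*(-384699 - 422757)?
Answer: -112892845728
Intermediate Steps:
(309021 - 169208)*(-384699 - 422757) = 139813*(-807456) = -112892845728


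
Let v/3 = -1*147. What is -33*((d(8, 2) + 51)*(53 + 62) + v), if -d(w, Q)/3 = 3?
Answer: -144837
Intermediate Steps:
d(w, Q) = -9 (d(w, Q) = -3*3 = -9)
v = -441 (v = 3*(-1*147) = 3*(-147) = -441)
-33*((d(8, 2) + 51)*(53 + 62) + v) = -33*((-9 + 51)*(53 + 62) - 441) = -33*(42*115 - 441) = -33*(4830 - 441) = -33*4389 = -144837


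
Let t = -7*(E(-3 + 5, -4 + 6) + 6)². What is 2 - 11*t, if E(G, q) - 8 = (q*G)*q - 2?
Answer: 30802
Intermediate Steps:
E(G, q) = 6 + G*q² (E(G, q) = 8 + ((q*G)*q - 2) = 8 + ((G*q)*q - 2) = 8 + (G*q² - 2) = 8 + (-2 + G*q²) = 6 + G*q²)
t = -2800 (t = -7*((6 + (-3 + 5)*(-4 + 6)²) + 6)² = -7*((6 + 2*2²) + 6)² = -7*((6 + 2*4) + 6)² = -7*((6 + 8) + 6)² = -7*(14 + 6)² = -7*20² = -7*400 = -2800)
2 - 11*t = 2 - 11*(-2800) = 2 + 30800 = 30802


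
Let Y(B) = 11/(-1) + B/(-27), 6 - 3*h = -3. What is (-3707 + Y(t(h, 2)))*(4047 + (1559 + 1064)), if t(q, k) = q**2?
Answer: -74403850/3 ≈ -2.4801e+7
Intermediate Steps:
h = 3 (h = 2 - 1/3*(-3) = 2 + 1 = 3)
Y(B) = -11 - B/27 (Y(B) = 11*(-1) + B*(-1/27) = -11 - B/27)
(-3707 + Y(t(h, 2)))*(4047 + (1559 + 1064)) = (-3707 + (-11 - 1/27*3**2))*(4047 + (1559 + 1064)) = (-3707 + (-11 - 1/27*9))*(4047 + 2623) = (-3707 + (-11 - 1/3))*6670 = (-3707 - 34/3)*6670 = -11155/3*6670 = -74403850/3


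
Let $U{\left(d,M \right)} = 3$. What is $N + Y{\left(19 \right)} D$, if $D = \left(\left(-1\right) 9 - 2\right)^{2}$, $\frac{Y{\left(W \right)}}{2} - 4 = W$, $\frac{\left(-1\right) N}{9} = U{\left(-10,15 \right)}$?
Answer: $5539$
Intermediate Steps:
$N = -27$ ($N = \left(-9\right) 3 = -27$)
$Y{\left(W \right)} = 8 + 2 W$
$D = 121$ ($D = \left(-9 - 2\right)^{2} = \left(-11\right)^{2} = 121$)
$N + Y{\left(19 \right)} D = -27 + \left(8 + 2 \cdot 19\right) 121 = -27 + \left(8 + 38\right) 121 = -27 + 46 \cdot 121 = -27 + 5566 = 5539$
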